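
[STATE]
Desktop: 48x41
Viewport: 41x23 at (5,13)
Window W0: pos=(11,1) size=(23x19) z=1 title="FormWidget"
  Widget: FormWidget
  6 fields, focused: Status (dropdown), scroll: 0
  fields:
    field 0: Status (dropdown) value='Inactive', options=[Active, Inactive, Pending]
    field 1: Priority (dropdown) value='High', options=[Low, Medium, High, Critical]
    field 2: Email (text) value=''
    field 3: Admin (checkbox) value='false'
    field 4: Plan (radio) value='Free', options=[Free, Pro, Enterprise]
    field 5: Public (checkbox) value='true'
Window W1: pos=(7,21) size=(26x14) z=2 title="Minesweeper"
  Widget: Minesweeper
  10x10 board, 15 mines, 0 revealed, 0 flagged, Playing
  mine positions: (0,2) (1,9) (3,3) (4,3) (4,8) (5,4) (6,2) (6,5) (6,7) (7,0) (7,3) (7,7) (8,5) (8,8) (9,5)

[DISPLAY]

      ┃                     ┃            
      ┃                     ┃            
      ┃                     ┃            
      ┃                     ┃            
      ┃                     ┃            
      ┃                     ┃            
      ┗━━━━━━━━━━━━━━━━━━━━━┛            
                                         
  ┏━━━━━━━━━━━━━━━━━━━━━━━━┓             
  ┃ Minesweeper            ┃             
  ┠────────────────────────┨             
  ┃■■■■■■■■■■              ┃             
  ┃■■■■■■■■■■              ┃             
  ┃■■■■■■■■■■              ┃             
  ┃■■■■■■■■■■              ┃             
  ┃■■■■■■■■■■              ┃             
  ┃■■■■■■■■■■              ┃             
  ┃■■■■■■■■■■              ┃             
  ┃■■■■■■■■■■              ┃             
  ┃■■■■■■■■■■              ┃             
  ┃■■■■■■■■■■              ┃             
  ┗━━━━━━━━━━━━━━━━━━━━━━━━┛             
                                         


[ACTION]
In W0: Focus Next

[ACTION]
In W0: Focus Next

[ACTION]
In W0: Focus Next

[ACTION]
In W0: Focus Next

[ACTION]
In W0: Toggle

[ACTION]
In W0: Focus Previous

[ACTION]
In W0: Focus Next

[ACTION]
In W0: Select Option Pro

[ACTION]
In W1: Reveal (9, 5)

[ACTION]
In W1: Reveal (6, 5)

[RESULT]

      ┃                     ┃            
      ┃                     ┃            
      ┃                     ┃            
      ┃                     ┃            
      ┃                     ┃            
      ┃                     ┃            
      ┗━━━━━━━━━━━━━━━━━━━━━┛            
                                         
  ┏━━━━━━━━━━━━━━━━━━━━━━━━┓             
  ┃ Minesweeper            ┃             
  ┠────────────────────────┨             
  ┃■■✹■■■■■■■              ┃             
  ┃■■■■■■■■■✹              ┃             
  ┃■■■■■■■■■■              ┃             
  ┃■■■✹■■■■■■              ┃             
  ┃■■■✹■■■■✹■              ┃             
  ┃■■■■✹■■■■■              ┃             
  ┃■■✹■■✹■✹■■              ┃             
  ┃✹■■✹■■■✹■■              ┃             
  ┃■■■■■✹■■✹■              ┃             
  ┃■■■■■✹■■■■              ┃             
  ┗━━━━━━━━━━━━━━━━━━━━━━━━┛             
                                         


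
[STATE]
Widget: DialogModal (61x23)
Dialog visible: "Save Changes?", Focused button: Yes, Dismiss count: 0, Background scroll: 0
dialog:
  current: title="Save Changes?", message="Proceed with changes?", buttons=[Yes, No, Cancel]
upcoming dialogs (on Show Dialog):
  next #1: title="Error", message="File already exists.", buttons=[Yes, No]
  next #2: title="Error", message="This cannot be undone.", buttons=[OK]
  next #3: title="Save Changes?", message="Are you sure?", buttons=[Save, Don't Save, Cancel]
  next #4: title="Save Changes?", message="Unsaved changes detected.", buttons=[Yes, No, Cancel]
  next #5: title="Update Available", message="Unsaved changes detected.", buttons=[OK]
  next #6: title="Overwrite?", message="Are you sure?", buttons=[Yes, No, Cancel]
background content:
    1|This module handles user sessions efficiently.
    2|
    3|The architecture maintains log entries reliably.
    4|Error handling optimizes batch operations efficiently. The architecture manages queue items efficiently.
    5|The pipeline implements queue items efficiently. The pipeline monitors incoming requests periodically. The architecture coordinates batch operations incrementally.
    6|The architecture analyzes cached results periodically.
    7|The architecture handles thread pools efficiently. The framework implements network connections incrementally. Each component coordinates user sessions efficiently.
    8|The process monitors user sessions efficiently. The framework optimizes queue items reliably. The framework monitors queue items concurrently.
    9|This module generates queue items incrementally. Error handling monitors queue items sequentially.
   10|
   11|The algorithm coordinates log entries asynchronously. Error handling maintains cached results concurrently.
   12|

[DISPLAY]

This module handles user sessions efficiently.               
                                                             
The architecture maintains log entries reliably.             
Error handling optimizes batch operations efficiently. The ar
The pipeline implements queue items efficiently. The pipeline
The architecture analyzes cached results periodically.       
The architecture handles thread pools efficiently. The framew
The process monitors user sessions efficiently. The framework
This module generates queue items incrementally. Error handli
                  ┌───────────────────────┐                  
The algorithm coor│     Save Changes?     │hronously. Error h
                  │ Proceed with changes? │                  
                  │  [Yes]  No   Cancel   │                  
                  └───────────────────────┘                  
                                                             
                                                             
                                                             
                                                             
                                                             
                                                             
                                                             
                                                             
                                                             


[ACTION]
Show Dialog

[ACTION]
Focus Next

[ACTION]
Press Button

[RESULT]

This module handles user sessions efficiently.               
                                                             
The architecture maintains log entries reliably.             
Error handling optimizes batch operations efficiently. The ar
The pipeline implements queue items efficiently. The pipeline
The architecture analyzes cached results periodically.       
The architecture handles thread pools efficiently. The framew
The process monitors user sessions efficiently. The framework
This module generates queue items incrementally. Error handli
                                                             
The algorithm coordinates log entries asynchronously. Error h
                                                             
                                                             
                                                             
                                                             
                                                             
                                                             
                                                             
                                                             
                                                             
                                                             
                                                             
                                                             


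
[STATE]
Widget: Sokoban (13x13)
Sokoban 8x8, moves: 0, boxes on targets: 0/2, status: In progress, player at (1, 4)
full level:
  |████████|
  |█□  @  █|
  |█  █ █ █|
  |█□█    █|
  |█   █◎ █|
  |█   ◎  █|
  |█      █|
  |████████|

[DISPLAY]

████████     
█□  @  █     
█  █ █ █     
█□█    █     
█   █◎ █     
█   ◎  █     
█      █     
████████     
Moves: 0  0/2
             
             
             
             


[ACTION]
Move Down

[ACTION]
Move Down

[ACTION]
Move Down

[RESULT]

████████     
█□     █     
█  █ █ █     
█□█ @  █     
█   █◎ █     
█   ◎  █     
█      █     
████████     
Moves: 2  0/2
             
             
             
             


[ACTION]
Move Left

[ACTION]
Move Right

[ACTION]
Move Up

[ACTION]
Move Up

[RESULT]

████████     
█□  @  █     
█  █ █ █     
█□█    █     
█   █◎ █     
█   ◎  █     
█      █     
████████     
Moves: 6  0/2
             
             
             
             


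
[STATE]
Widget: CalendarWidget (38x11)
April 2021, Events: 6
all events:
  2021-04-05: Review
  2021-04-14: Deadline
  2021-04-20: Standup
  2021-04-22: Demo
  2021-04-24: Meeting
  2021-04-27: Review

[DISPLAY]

              April 2021              
Mo Tu We Th Fr Sa Su                  
          1  2  3  4                  
 5*  6  7  8  9 10 11                 
12 13 14* 15 16 17 18                 
19 20* 21 22* 23 24* 25               
26 27* 28 29 30                       
                                      
                                      
                                      
                                      


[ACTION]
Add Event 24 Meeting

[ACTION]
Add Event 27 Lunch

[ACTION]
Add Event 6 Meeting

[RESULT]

              April 2021              
Mo Tu We Th Fr Sa Su                  
          1  2  3  4                  
 5*  6*  7  8  9 10 11                
12 13 14* 15 16 17 18                 
19 20* 21 22* 23 24* 25               
26 27* 28 29 30                       
                                      
                                      
                                      
                                      


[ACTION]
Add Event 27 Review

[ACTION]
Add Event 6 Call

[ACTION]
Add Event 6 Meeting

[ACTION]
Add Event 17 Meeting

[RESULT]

              April 2021              
Mo Tu We Th Fr Sa Su                  
          1  2  3  4                  
 5*  6*  7  8  9 10 11                
12 13 14* 15 16 17* 18                
19 20* 21 22* 23 24* 25               
26 27* 28 29 30                       
                                      
                                      
                                      
                                      


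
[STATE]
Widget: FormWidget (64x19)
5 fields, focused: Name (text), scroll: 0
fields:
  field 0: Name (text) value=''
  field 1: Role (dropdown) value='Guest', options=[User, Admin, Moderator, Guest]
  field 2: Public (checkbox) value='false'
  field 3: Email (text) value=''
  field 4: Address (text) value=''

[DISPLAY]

> Name:       [                                                ]
  Role:       [Guest                                          ▼]
  Public:     [ ]                                               
  Email:      [                                                ]
  Address:    [                                                ]
                                                                
                                                                
                                                                
                                                                
                                                                
                                                                
                                                                
                                                                
                                                                
                                                                
                                                                
                                                                
                                                                
                                                                


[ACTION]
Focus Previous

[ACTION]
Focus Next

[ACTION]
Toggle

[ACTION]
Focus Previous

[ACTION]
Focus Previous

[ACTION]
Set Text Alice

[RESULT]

  Name:       [                                                ]
  Role:       [Guest                                          ▼]
  Public:     [ ]                                               
> Email:      [Alice                                           ]
  Address:    [                                                ]
                                                                
                                                                
                                                                
                                                                
                                                                
                                                                
                                                                
                                                                
                                                                
                                                                
                                                                
                                                                
                                                                
                                                                


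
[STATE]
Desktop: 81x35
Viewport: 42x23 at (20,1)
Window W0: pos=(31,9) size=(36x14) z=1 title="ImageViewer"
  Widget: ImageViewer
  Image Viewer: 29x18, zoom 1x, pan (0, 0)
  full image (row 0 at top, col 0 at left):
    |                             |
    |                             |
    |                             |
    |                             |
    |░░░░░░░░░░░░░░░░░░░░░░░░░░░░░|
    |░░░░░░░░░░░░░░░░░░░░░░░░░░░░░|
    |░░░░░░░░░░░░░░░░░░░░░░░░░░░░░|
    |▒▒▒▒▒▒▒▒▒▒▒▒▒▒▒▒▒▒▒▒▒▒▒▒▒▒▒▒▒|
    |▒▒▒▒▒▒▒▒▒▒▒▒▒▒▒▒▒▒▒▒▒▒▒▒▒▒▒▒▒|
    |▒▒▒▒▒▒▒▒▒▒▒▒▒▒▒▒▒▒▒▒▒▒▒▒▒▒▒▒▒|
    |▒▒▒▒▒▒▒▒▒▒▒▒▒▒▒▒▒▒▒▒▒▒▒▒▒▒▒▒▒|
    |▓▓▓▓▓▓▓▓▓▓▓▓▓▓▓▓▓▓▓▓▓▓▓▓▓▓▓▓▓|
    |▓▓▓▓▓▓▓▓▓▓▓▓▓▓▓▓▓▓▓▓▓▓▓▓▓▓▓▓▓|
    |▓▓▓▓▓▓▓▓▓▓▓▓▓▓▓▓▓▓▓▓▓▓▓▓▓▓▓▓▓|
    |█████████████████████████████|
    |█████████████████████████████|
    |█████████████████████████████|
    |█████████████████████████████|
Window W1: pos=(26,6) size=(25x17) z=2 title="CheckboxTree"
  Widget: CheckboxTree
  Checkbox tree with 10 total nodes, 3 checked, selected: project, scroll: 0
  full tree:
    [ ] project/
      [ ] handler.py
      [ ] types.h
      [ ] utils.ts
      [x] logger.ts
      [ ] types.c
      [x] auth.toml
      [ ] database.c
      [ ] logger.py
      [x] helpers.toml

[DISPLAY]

                                          
                                          
                                          
                                          
                                          
      ┏━━━━━━━━━━━━━━━━━━━━━━━┓           
      ┃ CheckboxTree          ┃           
      ┠───────────────────────┨           
      ┃>[-] project/          ┃━━━━━━━━━━━
      ┃   [ ] handler.py      ┃           
      ┃   [ ] types.h         ┃───────────
      ┃   [ ] utils.ts        ┃           
      ┃   [x] logger.ts       ┃           
      ┃   [ ] types.c         ┃           
      ┃   [x] auth.toml       ┃           
      ┃   [ ] database.c      ┃░░░░░░░░░░ 
      ┃   [ ] logger.py       ┃░░░░░░░░░░ 
      ┃   [x] helpers.toml    ┃░░░░░░░░░░ 
      ┃                       ┃▒▒▒▒▒▒▒▒▒▒ 
      ┃                       ┃▒▒▒▒▒▒▒▒▒▒ 
      ┃                       ┃▒▒▒▒▒▒▒▒▒▒ 
      ┗━━━━━━━━━━━━━━━━━━━━━━━┛━━━━━━━━━━━
                                          


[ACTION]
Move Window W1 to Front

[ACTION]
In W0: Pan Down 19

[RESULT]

                                          
                                          
                                          
                                          
                                          
      ┏━━━━━━━━━━━━━━━━━━━━━━━┓           
      ┃ CheckboxTree          ┃           
      ┠───────────────────────┨           
      ┃>[-] project/          ┃━━━━━━━━━━━
      ┃   [ ] handler.py      ┃           
      ┃   [ ] types.h         ┃───────────
      ┃   [ ] utils.ts        ┃           
      ┃   [x] logger.ts       ┃           
      ┃   [ ] types.c         ┃           
      ┃   [x] auth.toml       ┃           
      ┃   [ ] database.c      ┃           
      ┃   [ ] logger.py       ┃           
      ┃   [x] helpers.toml    ┃           
      ┃                       ┃           
      ┃                       ┃           
      ┃                       ┃           
      ┗━━━━━━━━━━━━━━━━━━━━━━━┛━━━━━━━━━━━
                                          


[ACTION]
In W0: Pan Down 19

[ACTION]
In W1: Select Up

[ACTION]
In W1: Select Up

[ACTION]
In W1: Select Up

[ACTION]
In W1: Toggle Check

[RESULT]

                                          
                                          
                                          
                                          
                                          
      ┏━━━━━━━━━━━━━━━━━━━━━━━┓           
      ┃ CheckboxTree          ┃           
      ┠───────────────────────┨           
      ┃>[x] project/          ┃━━━━━━━━━━━
      ┃   [x] handler.py      ┃           
      ┃   [x] types.h         ┃───────────
      ┃   [x] utils.ts        ┃           
      ┃   [x] logger.ts       ┃           
      ┃   [x] types.c         ┃           
      ┃   [x] auth.toml       ┃           
      ┃   [x] database.c      ┃           
      ┃   [x] logger.py       ┃           
      ┃   [x] helpers.toml    ┃           
      ┃                       ┃           
      ┃                       ┃           
      ┃                       ┃           
      ┗━━━━━━━━━━━━━━━━━━━━━━━┛━━━━━━━━━━━
                                          


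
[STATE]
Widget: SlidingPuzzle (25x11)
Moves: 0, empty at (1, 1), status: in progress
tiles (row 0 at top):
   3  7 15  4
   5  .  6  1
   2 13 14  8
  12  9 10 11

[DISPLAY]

┌────┬────┬────┬────┐    
│  3 │  7 │ 15 │  4 │    
├────┼────┼────┼────┤    
│  5 │    │  6 │  1 │    
├────┼────┼────┼────┤    
│  2 │ 13 │ 14 │  8 │    
├────┼────┼────┼────┤    
│ 12 │  9 │ 10 │ 11 │    
└────┴────┴────┴────┘    
Moves: 0                 
                         


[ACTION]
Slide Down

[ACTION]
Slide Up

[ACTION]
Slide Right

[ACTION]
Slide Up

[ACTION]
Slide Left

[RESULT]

┌────┬────┬────┬────┐    
│  3 │  7 │ 15 │  4 │    
├────┼────┼────┼────┤    
│  2 │  5 │  6 │  1 │    
├────┼────┼────┼────┤    
│ 13 │    │ 14 │  8 │    
├────┼────┼────┼────┤    
│ 12 │  9 │ 10 │ 11 │    
└────┴────┴────┴────┘    
Moves: 5                 
                         


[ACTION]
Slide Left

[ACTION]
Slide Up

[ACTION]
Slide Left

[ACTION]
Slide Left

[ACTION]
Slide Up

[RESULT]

┌────┬────┬────┬────┐    
│  3 │  7 │ 15 │  4 │    
├────┼────┼────┼────┤    
│  2 │  5 │  6 │  1 │    
├────┼────┼────┼────┤    
│ 13 │ 14 │ 10 │  8 │    
├────┼────┼────┼────┤    
│ 12 │  9 │ 11 │    │    
└────┴────┴────┴────┘    
Moves: 8                 
                         


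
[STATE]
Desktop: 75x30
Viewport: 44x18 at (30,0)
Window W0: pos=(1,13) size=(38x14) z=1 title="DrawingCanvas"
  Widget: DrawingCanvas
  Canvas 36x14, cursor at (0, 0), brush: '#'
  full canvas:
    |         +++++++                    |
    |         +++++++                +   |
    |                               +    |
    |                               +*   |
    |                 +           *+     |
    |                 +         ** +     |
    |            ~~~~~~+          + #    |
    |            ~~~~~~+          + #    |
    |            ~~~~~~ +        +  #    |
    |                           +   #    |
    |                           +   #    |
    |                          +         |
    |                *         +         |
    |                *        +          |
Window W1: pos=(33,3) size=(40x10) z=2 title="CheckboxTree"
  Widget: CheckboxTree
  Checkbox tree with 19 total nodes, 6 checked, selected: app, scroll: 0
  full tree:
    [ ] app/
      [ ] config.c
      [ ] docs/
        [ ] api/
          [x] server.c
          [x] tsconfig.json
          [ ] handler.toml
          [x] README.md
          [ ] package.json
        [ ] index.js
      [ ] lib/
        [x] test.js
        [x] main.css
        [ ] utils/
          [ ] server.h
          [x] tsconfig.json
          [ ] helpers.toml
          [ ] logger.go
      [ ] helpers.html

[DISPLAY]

                                            
                                            
                                            
   ┏━━━━━━━━━━━━━━━━━━━━━━━━━━━━━━━━━━━━━━┓ 
   ┃ CheckboxTree                         ┃ 
   ┠──────────────────────────────────────┨ 
   ┃>[-] app/                             ┃ 
   ┃   [ ] config.c                       ┃ 
   ┃   [-] docs/                          ┃ 
   ┃     [-] api/                         ┃ 
   ┃       [x] server.c                   ┃ 
   ┃       [x] tsconfig.json              ┃ 
   ┗━━━━━━━━━━━━━━━━━━━━━━━━━━━━━━━━━━━━━━┛ 
━━━━━━━━┓                                   
        ┃                                   
────────┨                                   
        ┃                                   
    +   ┃                                   


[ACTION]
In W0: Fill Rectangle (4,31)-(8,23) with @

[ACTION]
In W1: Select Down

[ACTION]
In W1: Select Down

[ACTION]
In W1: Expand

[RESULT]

                                            
                                            
                                            
   ┏━━━━━━━━━━━━━━━━━━━━━━━━━━━━━━━━━━━━━━┓ 
   ┃ CheckboxTree                         ┃ 
   ┠──────────────────────────────────────┨ 
   ┃ [-] app/                             ┃ 
   ┃   [ ] config.c                       ┃ 
   ┃>  [-] docs/                          ┃ 
   ┃     [-] api/                         ┃ 
   ┃       [x] server.c                   ┃ 
   ┃       [x] tsconfig.json              ┃ 
   ┗━━━━━━━━━━━━━━━━━━━━━━━━━━━━━━━━━━━━━━┛ 
━━━━━━━━┓                                   
        ┃                                   
────────┨                                   
        ┃                                   
    +   ┃                                   


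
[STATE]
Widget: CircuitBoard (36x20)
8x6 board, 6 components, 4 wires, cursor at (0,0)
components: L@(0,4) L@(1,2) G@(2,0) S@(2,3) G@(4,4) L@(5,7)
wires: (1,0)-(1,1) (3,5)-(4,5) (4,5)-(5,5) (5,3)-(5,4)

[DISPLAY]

   0 1 2 3 4 5 6 7                  
0  [.]              L               
                                    
1   · ─ ·   L                       
                                    
2   G           S                   
                                    
3                       ·           
                        │           
4                   G   ·           
                        │           
5               · ─ ·   ·       L   
Cursor: (0,0)                       
                                    
                                    
                                    
                                    
                                    
                                    
                                    


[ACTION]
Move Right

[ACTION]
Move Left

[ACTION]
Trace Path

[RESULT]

   0 1 2 3 4 5 6 7                  
0  [.]              L               
                                    
1   · ─ ·   L                       
                                    
2   G           S                   
                                    
3                       ·           
                        │           
4                   G   ·           
                        │           
5               · ─ ·   ·       L   
Cursor: (0,0)  Trace: No connections
                                    
                                    
                                    
                                    
                                    
                                    
                                    


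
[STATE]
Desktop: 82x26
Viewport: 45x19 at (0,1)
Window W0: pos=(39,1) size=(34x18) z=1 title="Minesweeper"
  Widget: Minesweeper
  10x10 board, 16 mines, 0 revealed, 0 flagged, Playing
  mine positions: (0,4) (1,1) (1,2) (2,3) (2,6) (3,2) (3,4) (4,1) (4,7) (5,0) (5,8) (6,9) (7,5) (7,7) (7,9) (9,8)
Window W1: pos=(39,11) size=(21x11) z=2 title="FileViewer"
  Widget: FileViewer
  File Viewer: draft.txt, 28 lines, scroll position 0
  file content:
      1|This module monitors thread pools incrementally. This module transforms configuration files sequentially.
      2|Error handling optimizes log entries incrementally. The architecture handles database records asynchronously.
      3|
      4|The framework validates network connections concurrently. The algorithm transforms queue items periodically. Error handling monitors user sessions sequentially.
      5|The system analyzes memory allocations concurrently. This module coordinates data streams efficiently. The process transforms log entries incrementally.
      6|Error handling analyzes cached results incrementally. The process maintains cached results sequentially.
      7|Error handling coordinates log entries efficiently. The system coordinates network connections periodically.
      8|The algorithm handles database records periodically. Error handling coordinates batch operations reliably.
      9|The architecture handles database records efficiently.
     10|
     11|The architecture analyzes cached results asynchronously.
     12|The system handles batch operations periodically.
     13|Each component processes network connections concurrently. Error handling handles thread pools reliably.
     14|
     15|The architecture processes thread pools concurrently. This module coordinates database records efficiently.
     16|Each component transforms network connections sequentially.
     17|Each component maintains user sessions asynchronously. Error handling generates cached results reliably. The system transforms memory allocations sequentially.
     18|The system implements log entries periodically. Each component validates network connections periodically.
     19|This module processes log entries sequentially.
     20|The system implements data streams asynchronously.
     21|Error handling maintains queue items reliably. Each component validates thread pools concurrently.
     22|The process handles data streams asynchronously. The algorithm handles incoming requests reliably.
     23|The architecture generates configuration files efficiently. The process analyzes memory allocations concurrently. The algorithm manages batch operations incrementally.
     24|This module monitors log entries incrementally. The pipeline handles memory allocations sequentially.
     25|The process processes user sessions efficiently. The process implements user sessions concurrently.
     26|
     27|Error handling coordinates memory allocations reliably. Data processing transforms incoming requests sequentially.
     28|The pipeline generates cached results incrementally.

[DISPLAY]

                                       ┏━━━━━
                                       ┃ Mine
                                       ┠─────
                                       ┃■■■■■
                                       ┃■■■■■
                                       ┃■■■■■
                                       ┃■■■■■
                                       ┃■■■■■
                                       ┃■■■■■
                                       ┃■■■■■
                                       ┏━━━━━
                                       ┃ File
                                       ┠─────
                                       ┃This 
                                       ┃Error
                                       ┃     
                                       ┃The f
                                       ┃The s
                                       ┃Error


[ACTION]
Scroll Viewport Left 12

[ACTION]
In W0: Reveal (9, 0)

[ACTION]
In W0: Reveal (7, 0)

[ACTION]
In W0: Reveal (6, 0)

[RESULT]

                                       ┏━━━━━
                                       ┃ Mine
                                       ┠─────
                                       ┃■■■■■
                                       ┃■■■■■
                                       ┃■■■■■
                                       ┃■■■■■
                                       ┃■■221
                                       ┃■21  
                                       ┃11  1
                                       ┏━━━━━
                                       ┃ File
                                       ┠─────
                                       ┃This 
                                       ┃Error
                                       ┃     
                                       ┃The f
                                       ┃The s
                                       ┃Error


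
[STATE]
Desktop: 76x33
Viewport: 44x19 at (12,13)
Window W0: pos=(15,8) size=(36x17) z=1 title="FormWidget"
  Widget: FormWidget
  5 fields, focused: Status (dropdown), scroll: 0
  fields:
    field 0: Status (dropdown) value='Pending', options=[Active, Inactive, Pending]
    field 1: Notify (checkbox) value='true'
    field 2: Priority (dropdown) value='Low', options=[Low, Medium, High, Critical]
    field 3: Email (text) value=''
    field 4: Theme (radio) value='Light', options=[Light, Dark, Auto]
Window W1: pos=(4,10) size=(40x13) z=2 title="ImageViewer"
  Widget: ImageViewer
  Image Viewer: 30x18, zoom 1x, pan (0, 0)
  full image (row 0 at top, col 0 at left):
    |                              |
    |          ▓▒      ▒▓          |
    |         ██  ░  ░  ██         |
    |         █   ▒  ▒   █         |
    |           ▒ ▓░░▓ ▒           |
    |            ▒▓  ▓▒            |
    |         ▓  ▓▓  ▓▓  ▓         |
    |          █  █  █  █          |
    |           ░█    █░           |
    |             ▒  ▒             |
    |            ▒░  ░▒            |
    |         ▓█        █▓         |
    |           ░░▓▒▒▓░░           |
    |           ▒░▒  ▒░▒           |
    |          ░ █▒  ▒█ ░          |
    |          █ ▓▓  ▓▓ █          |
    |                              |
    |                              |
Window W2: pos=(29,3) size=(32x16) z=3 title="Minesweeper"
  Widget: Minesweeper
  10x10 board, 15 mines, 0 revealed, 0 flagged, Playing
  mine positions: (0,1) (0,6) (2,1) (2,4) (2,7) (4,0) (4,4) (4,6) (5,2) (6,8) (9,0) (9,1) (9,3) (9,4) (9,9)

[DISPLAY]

                 ┃■■■■■■■■■■                
   ▓▒      ▒▓    ┃■■■■■■■■■■                
  ██  ░  ░  ██   ┃■■■■■■■■■■                
  █   ▒  ▒   █   ┃                          
    ▒ ▓░░▓ ▒     ┃                          
     ▒▓  ▓▒      ┗━━━━━━━━━━━━━━━━━━━━━━━━━━
  ▓  ▓▓  ▓▓  ▓                 ┃      ┃     
   █  █  █  █                  ┃      ┃     
    ░█    █░                   ┃      ┃     
━━━━━━━━━━━━━━━━━━━━━━━━━━━━━━━┛      ┃     
   ┃                                  ┃     
   ┗━━━━━━━━━━━━━━━━━━━━━━━━━━━━━━━━━━┛     
                                            
                                            
                                            
                                            
                                            
                                            
                                            


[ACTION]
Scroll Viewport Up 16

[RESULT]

                                            
                                            
                                            
                 ┏━━━━━━━━━━━━━━━━━━━━━━━━━━
                 ┃ Minesweeper              
                 ┠──────────────────────────
                 ┃■■■■■■■■■■                
                 ┃■■■■■■■■■■                
   ┏━━━━━━━━━━━━━┃■■■■■■■■■■                
   ┃ FormWidget  ┃■■■■■■■■■■                
━━━━━━━━━━━━━━━━━┃■■■■■■■■■■                
iewer            ┃■■■■■■■■■■                
─────────────────┃■■■■■■■■■■                
                 ┃■■■■■■■■■■                
   ▓▒      ▒▓    ┃■■■■■■■■■■                
  ██  ░  ░  ██   ┃■■■■■■■■■■                
  █   ▒  ▒   █   ┃                          
    ▒ ▓░░▓ ▒     ┃                          
     ▒▓  ▓▒      ┗━━━━━━━━━━━━━━━━━━━━━━━━━━


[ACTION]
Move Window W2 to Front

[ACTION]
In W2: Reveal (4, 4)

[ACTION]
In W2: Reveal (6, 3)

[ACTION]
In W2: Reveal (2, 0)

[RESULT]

                                            
                                            
                                            
                 ┏━━━━━━━━━━━━━━━━━━━━━━━━━━
                 ┃ Minesweeper              
                 ┠──────────────────────────
                 ┃■✹■■■■✹■■■                
                 ┃■■■■■■■■■■                
   ┏━━━━━━━━━━━━━┃■✹■■✹■■✹■■                
   ┃ FormWidget  ┃■■■■■■■■■■                
━━━━━━━━━━━━━━━━━┃✹■■■✹■✹■■■                
iewer            ┃■■✹■■■■■■■                
─────────────────┃■■■■■■■■✹■                
                 ┃■■■■■■■■■■                
   ▓▒      ▒▓    ┃■■■■■■■■■■                
  ██  ░  ░  ██   ┃✹✹■✹✹■■■■✹                
  █   ▒  ▒   █   ┃                          
    ▒ ▓░░▓ ▒     ┃                          
     ▒▓  ▓▒      ┗━━━━━━━━━━━━━━━━━━━━━━━━━━


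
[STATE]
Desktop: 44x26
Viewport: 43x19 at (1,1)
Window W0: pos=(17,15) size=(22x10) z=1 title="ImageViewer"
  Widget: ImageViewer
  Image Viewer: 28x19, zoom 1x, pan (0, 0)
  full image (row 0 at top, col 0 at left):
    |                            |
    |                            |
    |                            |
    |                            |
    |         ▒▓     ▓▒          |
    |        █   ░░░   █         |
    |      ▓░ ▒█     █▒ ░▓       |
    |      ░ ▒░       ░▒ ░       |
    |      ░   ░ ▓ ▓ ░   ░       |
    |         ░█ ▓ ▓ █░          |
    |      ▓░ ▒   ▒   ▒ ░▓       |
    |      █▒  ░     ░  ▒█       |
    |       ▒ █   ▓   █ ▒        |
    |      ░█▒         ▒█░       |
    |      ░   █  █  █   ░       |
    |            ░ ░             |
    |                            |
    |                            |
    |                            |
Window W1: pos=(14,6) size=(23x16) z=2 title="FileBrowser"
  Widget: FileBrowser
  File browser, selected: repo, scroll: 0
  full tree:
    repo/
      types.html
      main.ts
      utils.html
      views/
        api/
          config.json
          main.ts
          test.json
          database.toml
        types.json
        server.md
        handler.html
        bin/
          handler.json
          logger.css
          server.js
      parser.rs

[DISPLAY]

                                           
                                           
                                           
                                           
                                           
             ┏━━━━━━━━━━━━━━━━━━━━━┓       
             ┃ FileBrowser         ┃       
             ┠─────────────────────┨       
             ┃> [-] repo/          ┃       
             ┃    types.html       ┃       
             ┃    main.ts          ┃       
             ┃    utils.html       ┃       
             ┃    [+] views/       ┃       
             ┃    parser.rs        ┃       
             ┃                     ┃━┓     
             ┃                     ┃ ┃     
             ┃                     ┃─┨     
             ┃                     ┃ ┃     
             ┃                     ┃ ┃     


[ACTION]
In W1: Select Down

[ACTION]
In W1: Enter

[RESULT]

                                           
                                           
                                           
                                           
                                           
             ┏━━━━━━━━━━━━━━━━━━━━━┓       
             ┃ FileBrowser         ┃       
             ┠─────────────────────┨       
             ┃  [-] repo/          ┃       
             ┃  > types.html       ┃       
             ┃    main.ts          ┃       
             ┃    utils.html       ┃       
             ┃    [+] views/       ┃       
             ┃    parser.rs        ┃       
             ┃                     ┃━┓     
             ┃                     ┃ ┃     
             ┃                     ┃─┨     
             ┃                     ┃ ┃     
             ┃                     ┃ ┃     


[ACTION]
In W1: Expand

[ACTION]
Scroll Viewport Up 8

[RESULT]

                                           
                                           
                                           
                                           
                                           
                                           
             ┏━━━━━━━━━━━━━━━━━━━━━┓       
             ┃ FileBrowser         ┃       
             ┠─────────────────────┨       
             ┃  [-] repo/          ┃       
             ┃  > types.html       ┃       
             ┃    main.ts          ┃       
             ┃    utils.html       ┃       
             ┃    [+] views/       ┃       
             ┃    parser.rs        ┃       
             ┃                     ┃━┓     
             ┃                     ┃ ┃     
             ┃                     ┃─┨     
             ┃                     ┃ ┃     
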